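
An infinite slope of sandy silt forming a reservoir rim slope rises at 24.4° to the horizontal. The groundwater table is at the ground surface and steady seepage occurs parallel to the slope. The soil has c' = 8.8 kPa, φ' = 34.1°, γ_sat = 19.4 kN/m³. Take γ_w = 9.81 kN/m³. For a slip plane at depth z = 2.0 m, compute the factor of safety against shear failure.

FS = 1.34

With seepage parallel to the slope and the water table at the surface, the effective normal stress on the slip plane uses the buoyant unit weight γ' = γ_sat − γ_w while the driving shear stress uses γ_sat:
FS = [c' + γ' z cos²β tanφ'] / [γ_sat z sinβ cosβ]
γ' = 19.4 − 9.81 = 9.59 kN/m³
Numerator = 8.8 + 9.59·2.0·cos²24.4°·tan34.1° = 8.8 + 9.59·2.0·0.8293·0.6771 = 19.570 kPa
Denominator = 19.4·2.0·sin24.4°·cos24.4° = 19.4·2.0·0.4131·0.9107 = 14.597 kPa
FS = 19.570 / 14.597 = 1.341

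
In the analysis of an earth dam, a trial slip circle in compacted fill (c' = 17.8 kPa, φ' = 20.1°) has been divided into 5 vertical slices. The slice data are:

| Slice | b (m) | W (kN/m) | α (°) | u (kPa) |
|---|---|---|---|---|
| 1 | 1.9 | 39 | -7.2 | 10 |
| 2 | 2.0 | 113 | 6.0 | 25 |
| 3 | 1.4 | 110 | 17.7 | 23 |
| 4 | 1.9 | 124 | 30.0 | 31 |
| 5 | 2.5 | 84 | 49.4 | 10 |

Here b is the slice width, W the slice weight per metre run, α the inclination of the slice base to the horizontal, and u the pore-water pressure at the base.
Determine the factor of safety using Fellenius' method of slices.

FS = 1.68

Ordinary method of slices: FS = Σ[c'·Δl_i + (W_i cosα_i − u_i·Δl_i)·tanφ'] / Σ W_i sinα_i, with Δl_i = b_i / cosα_i.
Slice 1: Δl = 1.9/cos(-7.2°) = 1.915 m; N'_1 = 39·cos(-7.2°) − 10·1.915 = 19.5; c'Δl = 34.09; W sinα = -4.9
Slice 2: Δl = 2.0/cos6.0° = 2.011 m; N'_2 = 113·cos6.0° − 25·2.011 = 62.1; c'Δl = 35.80; W sinα = 11.8
Slice 3: Δl = 1.4/cos17.7° = 1.470 m; N'_3 = 110·cos17.7° − 23·1.470 = 71.0; c'Δl = 26.16; W sinα = 33.4
Slice 4: Δl = 1.9/cos30.0° = 2.194 m; N'_4 = 124·cos30.0° − 31·2.194 = 39.4; c'Δl = 39.05; W sinα = 62.0
Slice 5: Δl = 2.5/cos49.4° = 3.842 m; N'_5 = 84·cos49.4° − 10·3.842 = 16.2; c'Δl = 68.38; W sinα = 63.8
Σc'Δl = 203.5 kN/m; ΣN' = 208.3 kN/m; ΣW sinα = 166.1 kN/m
Resisting = 203.5 + 208.3·tan20.1° = 203.5 + 76.2 = 279.7 kN/m
FS = 279.7 / 166.1 = 1.683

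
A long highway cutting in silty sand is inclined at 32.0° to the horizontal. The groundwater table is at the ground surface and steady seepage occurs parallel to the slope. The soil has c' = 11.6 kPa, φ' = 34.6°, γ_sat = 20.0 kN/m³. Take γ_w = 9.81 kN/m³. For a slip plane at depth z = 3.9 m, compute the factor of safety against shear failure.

With seepage parallel to the slope and the water table at the surface, the effective normal stress on the slip plane uses the buoyant unit weight γ' = γ_sat − γ_w while the driving shear stress uses γ_sat:
FS = [c' + γ' z cos²β tanφ'] / [γ_sat z sinβ cosβ]
γ' = 20.0 − 9.81 = 10.19 kN/m³
Numerator = 11.6 + 10.19·3.9·cos²32.0°·tan34.6° = 11.6 + 10.19·3.9·0.7192·0.6899 = 31.317 kPa
Denominator = 20.0·3.9·sin32.0°·cos32.0° = 20.0·3.9·0.5299·0.8480 = 35.053 kPa
FS = 31.317 / 35.053 = 0.893

FS = 0.89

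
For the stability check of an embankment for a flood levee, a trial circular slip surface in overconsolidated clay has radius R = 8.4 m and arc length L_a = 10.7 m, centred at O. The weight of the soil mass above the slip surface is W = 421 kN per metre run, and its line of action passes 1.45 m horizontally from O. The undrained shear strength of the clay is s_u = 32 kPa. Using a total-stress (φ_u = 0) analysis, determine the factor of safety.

FS = 4.71

Taking moments about the centre O, the resisting moment is provided by the undrained shear strength acting along the arc:
M_R = s_u·L_a·R = 32·10.70·8.4 = 2876.2 kN·m/m
M_D = W·d = 421·1.45 = 610.4 kN·m/m
FS = M_R / M_D = 2876.2 / 610.4 = 4.712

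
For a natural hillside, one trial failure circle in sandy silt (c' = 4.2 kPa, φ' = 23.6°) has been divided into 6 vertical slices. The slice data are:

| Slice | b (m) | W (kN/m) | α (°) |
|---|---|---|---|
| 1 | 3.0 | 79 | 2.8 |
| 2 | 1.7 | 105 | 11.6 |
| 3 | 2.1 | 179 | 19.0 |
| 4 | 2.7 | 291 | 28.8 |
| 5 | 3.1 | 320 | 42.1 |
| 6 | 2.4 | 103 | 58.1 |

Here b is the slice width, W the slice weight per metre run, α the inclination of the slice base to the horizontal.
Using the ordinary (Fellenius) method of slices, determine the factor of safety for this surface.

FS = 0.90

Ordinary method of slices: FS = Σ[c'·Δl_i + (W_i cosα_i)·tanφ'] / Σ W_i sinα_i, with Δl_i = b_i / cosα_i.
Slice 1: Δl = 3.0/cos2.8° = 3.004 m; N'_1 = 79·cos2.8° = 78.9; c'Δl = 12.62; W sinα = 3.9
Slice 2: Δl = 1.7/cos11.6° = 1.735 m; N'_2 = 105·cos11.6° = 102.9; c'Δl = 7.29; W sinα = 21.1
Slice 3: Δl = 2.1/cos19.0° = 2.221 m; N'_3 = 179·cos19.0° = 169.2; c'Δl = 9.33; W sinα = 58.3
Slice 4: Δl = 2.7/cos28.8° = 3.081 m; N'_4 = 291·cos28.8° = 255.0; c'Δl = 12.94; W sinα = 140.2
Slice 5: Δl = 3.1/cos42.1° = 4.178 m; N'_5 = 320·cos42.1° = 237.4; c'Δl = 17.55; W sinα = 214.5
Slice 6: Δl = 2.4/cos58.1° = 4.542 m; N'_6 = 103·cos58.1° = 54.4; c'Δl = 19.08; W sinα = 87.4
Σc'Δl = 78.8 kN/m; ΣN' = 897.9 kN/m; ΣW sinα = 525.4 kN/m
Resisting = 78.8 + 897.9·tan23.6° = 78.8 + 392.3 = 471.1 kN/m
FS = 471.1 / 525.4 = 0.897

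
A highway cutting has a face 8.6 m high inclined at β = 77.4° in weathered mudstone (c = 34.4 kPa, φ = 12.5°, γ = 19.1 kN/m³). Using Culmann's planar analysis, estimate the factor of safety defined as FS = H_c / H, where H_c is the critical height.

FS = 1.39

H_c = (4c/γ) · sinβ cosφ / [1 − cos(β − φ)]
    = (4·34.4/19.1) · sin77.4°·cos12.5° / [1 − cos64.9°]
    = 7.204 · 0.9528 / 0.5758 = 11.92 m
FS = H_c / H = 11.92 / 8.6 = 1.386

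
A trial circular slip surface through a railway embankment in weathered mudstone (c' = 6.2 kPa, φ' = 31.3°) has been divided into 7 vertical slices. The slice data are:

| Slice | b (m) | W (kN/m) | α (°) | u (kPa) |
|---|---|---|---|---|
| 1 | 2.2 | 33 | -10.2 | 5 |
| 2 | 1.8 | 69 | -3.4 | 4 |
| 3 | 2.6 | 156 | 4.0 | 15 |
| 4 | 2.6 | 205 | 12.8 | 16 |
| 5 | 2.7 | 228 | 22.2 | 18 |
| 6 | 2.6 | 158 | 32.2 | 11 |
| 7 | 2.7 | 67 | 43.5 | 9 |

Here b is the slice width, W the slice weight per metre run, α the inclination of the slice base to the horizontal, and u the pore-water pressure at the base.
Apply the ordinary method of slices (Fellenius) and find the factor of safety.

FS = 1.91

Ordinary method of slices: FS = Σ[c'·Δl_i + (W_i cosα_i − u_i·Δl_i)·tanφ'] / Σ W_i sinα_i, with Δl_i = b_i / cosα_i.
Slice 1: Δl = 2.2/cos(-10.2°) = 2.235 m; N'_1 = 33·cos(-10.2°) − 5·2.235 = 21.3; c'Δl = 13.86; W sinα = -5.8
Slice 2: Δl = 1.8/cos(-3.4°) = 1.803 m; N'_2 = 69·cos(-3.4°) − 4·1.803 = 61.7; c'Δl = 11.18; W sinα = -4.1
Slice 3: Δl = 2.6/cos4.0° = 2.606 m; N'_3 = 156·cos4.0° − 15·2.606 = 116.5; c'Δl = 16.16; W sinα = 10.9
Slice 4: Δl = 2.6/cos12.8° = 2.666 m; N'_4 = 205·cos12.8° − 16·2.666 = 157.2; c'Δl = 16.53; W sinα = 45.4
Slice 5: Δl = 2.7/cos22.2° = 2.916 m; N'_5 = 228·cos22.2° − 18·2.916 = 158.6; c'Δl = 18.08; W sinα = 86.1
Slice 6: Δl = 2.6/cos32.2° = 3.073 m; N'_6 = 158·cos32.2° − 11·3.073 = 99.9; c'Δl = 19.05; W sinα = 84.2
Slice 7: Δl = 2.7/cos43.5° = 3.722 m; N'_7 = 67·cos43.5° − 9·3.722 = 15.1; c'Δl = 23.08; W sinα = 46.1
Σc'Δl = 117.9 kN/m; ΣN' = 630.3 kN/m; ΣW sinα = 262.8 kN/m
Resisting = 117.9 + 630.3·tan31.3° = 117.9 + 383.3 = 501.2 kN/m
FS = 501.2 / 262.8 = 1.907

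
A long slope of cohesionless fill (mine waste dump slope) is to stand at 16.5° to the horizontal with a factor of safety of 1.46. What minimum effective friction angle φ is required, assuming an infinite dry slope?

FS = tanφ/tanβ ⇒ tanφ = FS · tanβ = 1.46 · tan16.5° = 0.4325
φ = arctan(0.4325) = 23.39°

φ = 23.4°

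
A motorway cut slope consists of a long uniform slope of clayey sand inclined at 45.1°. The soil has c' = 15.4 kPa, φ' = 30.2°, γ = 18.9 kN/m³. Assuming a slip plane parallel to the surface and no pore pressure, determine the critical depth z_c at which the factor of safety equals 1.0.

Setting FS = 1.00 in FS = [c' + γz cos²β tanφ'] / [γz sinβ cosβ] and solving for z:
z = c' / [γ cosβ (FS·sinβ − cosβ·tanφ')]
  = 15.4 / [18.9·cos45.1°·(1.00·sin45.1° − cos45.1°·tan30.2°)]
  = 15.4 / [18.9·0.7059·(1.00·0.7083 − 0.7059·0.5820)]
  = 15.4 / 3.9691 = 3.880 m

z_c = 3.88 m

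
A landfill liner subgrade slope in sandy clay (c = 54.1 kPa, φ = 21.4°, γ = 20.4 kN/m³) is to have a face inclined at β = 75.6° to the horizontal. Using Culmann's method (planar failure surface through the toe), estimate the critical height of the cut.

Culmann's analysis gives the critical failure plane at α_cr = (β + φ)/2 = (75.6 + 21.4)/2 = 48.5°, and the critical height
H_c = (4c/γ) · sinβ cosφ / [1 − cos(β − φ)]
    = (4·54.1/20.4) · sin75.6°·cos21.4° / [1 − cos(54.2°)]
    = 10.608 · 0.9686·0.9311 / [1 − 0.5850]
    = 10.608 · 0.9018 / 0.4150
    = 23.05 m

H_c = 23.05 m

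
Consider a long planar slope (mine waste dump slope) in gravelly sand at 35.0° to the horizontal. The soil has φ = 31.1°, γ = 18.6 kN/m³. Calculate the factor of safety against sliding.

For a dry cohesionless infinite slope the factor of safety is FS = tanφ / tanβ.
FS = tan31.1° / tan35.0° = 0.6032 / 0.7002 = 0.862

FS = 0.86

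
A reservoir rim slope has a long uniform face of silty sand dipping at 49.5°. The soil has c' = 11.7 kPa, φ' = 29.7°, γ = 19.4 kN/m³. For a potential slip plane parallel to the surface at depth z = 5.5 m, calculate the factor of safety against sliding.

For an infinite slope with a slip plane parallel to the surface (no pore pressure): FS = [c' + γz cos²β tanφ'] / [γz sinβ cosβ].
γz = 19.4·5.5 = 106.70 kN/m²
Numerator = 11.7 + 106.70·cos²49.5°·tan29.7° = 11.7 + 106.70·0.4218·0.5704 = 37.370 kPa
Denominator = 106.70·sin49.5°·cos49.5° = 106.70·0.7604·0.6494 = 52.693 kPa
FS = 37.370 / 52.693 = 0.709

FS = 0.71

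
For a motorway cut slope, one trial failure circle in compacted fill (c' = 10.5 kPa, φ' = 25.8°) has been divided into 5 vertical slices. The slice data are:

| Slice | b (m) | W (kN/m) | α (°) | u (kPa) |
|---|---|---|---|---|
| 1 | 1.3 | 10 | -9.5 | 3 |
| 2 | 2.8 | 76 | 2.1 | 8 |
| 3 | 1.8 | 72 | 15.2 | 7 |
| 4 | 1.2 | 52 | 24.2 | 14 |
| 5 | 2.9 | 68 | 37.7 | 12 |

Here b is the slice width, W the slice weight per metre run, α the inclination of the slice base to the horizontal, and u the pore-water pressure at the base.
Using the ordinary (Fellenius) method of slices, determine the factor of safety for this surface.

Ordinary method of slices: FS = Σ[c'·Δl_i + (W_i cosα_i − u_i·Δl_i)·tanφ'] / Σ W_i sinα_i, with Δl_i = b_i / cosα_i.
Slice 1: Δl = 1.3/cos(-9.5°) = 1.318 m; N'_1 = 10·cos(-9.5°) − 3·1.318 = 5.9; c'Δl = 13.84; W sinα = -1.7
Slice 2: Δl = 2.8/cos2.1° = 2.802 m; N'_2 = 76·cos2.1° − 8·2.802 = 53.5; c'Δl = 29.42; W sinα = 2.8
Slice 3: Δl = 1.8/cos15.2° = 1.865 m; N'_3 = 72·cos15.2° − 7·1.865 = 56.4; c'Δl = 19.59; W sinα = 18.9
Slice 4: Δl = 1.2/cos24.2° = 1.316 m; N'_4 = 52·cos24.2° − 14·1.316 = 29.0; c'Δl = 13.81; W sinα = 21.3
Slice 5: Δl = 2.9/cos37.7° = 3.665 m; N'_5 = 68·cos37.7° − 12·3.665 = 9.8; c'Δl = 38.48; W sinα = 41.6
Σc'Δl = 115.1 kN/m; ΣN' = 154.7 kN/m; ΣW sinα = 82.9 kN/m
Resisting = 115.1 + 154.7·tan25.8° = 115.1 + 74.8 = 189.9 kN/m
FS = 189.9 / 82.9 = 2.291

FS = 2.29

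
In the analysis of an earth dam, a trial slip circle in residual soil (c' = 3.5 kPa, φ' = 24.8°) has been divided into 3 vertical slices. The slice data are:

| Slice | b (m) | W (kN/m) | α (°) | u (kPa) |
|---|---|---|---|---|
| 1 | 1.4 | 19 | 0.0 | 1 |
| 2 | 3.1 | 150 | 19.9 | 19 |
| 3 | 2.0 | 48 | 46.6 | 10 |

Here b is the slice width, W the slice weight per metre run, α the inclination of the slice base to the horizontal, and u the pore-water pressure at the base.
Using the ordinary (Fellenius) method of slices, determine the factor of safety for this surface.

Ordinary method of slices: FS = Σ[c'·Δl_i + (W_i cosα_i − u_i·Δl_i)·tanφ'] / Σ W_i sinα_i, with Δl_i = b_i / cosα_i.
Slice 1: Δl = 1.4/cos0.0° = 1.400 m; N'_1 = 19·cos0.0° − 1·1.400 = 17.6; c'Δl = 4.90; W sinα = 0.0
Slice 2: Δl = 3.1/cos19.9° = 3.297 m; N'_2 = 150·cos19.9° − 19·3.297 = 78.4; c'Δl = 11.54; W sinα = 51.1
Slice 3: Δl = 2.0/cos46.6° = 2.911 m; N'_3 = 48·cos46.6° − 10·2.911 = 3.9; c'Δl = 10.19; W sinα = 34.9
Σc'Δl = 26.6 kN/m; ΣN' = 99.9 kN/m; ΣW sinα = 85.9 kN/m
Resisting = 26.6 + 99.9·tan24.8° = 26.6 + 46.1 = 72.8 kN/m
FS = 72.8 / 85.9 = 0.847

FS = 0.85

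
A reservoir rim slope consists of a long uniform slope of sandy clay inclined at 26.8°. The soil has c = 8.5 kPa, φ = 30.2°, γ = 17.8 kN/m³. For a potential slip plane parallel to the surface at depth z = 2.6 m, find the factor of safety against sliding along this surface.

For an infinite slope with a slip plane parallel to the surface (no pore pressure): FS = [c + γz cos²β tanφ] / [γz sinβ cosβ].
γz = 17.8·2.6 = 46.28 kN/m²
Numerator = 8.5 + 46.28·cos²26.8°·tan30.2° = 8.5 + 46.28·0.7967·0.5820 = 29.960 kPa
Denominator = 46.28·sin26.8°·cos26.8° = 46.28·0.4509·0.8926 = 18.625 kPa
FS = 29.960 / 18.625 = 1.609

FS = 1.61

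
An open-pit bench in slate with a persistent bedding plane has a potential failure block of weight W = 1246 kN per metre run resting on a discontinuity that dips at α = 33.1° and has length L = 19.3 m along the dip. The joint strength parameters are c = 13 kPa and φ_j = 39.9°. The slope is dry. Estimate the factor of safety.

FS = 1.65

Resolving the block weight along and normal to the plane and applying the Mohr–Coulomb strength on the joint:
N' = W cosα = 1246·cos33.1° = 1043.8 kN/m
Driving force T = W sinα = 1246·sin33.1° = 680.4 kN/m
Resisting force R = c·L + N'·tanφ_j = 13·19.3 + 1043.8·tan39.9° = 250.9 + 872.8 = 1123.7 kN/m
FS = R / T = 1123.7 / 680.4 = 1.651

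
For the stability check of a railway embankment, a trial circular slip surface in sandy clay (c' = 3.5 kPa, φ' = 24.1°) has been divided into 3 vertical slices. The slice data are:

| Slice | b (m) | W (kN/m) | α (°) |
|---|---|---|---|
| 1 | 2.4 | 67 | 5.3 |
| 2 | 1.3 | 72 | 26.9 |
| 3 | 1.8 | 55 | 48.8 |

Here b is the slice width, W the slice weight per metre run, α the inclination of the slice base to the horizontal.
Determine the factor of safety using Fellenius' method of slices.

FS = 1.22

Ordinary method of slices: FS = Σ[c'·Δl_i + (W_i cosα_i)·tanφ'] / Σ W_i sinα_i, with Δl_i = b_i / cosα_i.
Slice 1: Δl = 2.4/cos5.3° = 2.410 m; N'_1 = 67·cos5.3° = 66.7; c'Δl = 8.44; W sinα = 6.2
Slice 2: Δl = 1.3/cos26.9° = 1.458 m; N'_2 = 72·cos26.9° = 64.2; c'Δl = 5.10; W sinα = 32.6
Slice 3: Δl = 1.8/cos48.8° = 2.733 m; N'_3 = 55·cos48.8° = 36.2; c'Δl = 9.56; W sinα = 41.4
Σc'Δl = 23.1 kN/m; ΣN' = 167.2 kN/m; ΣW sinα = 80.1 kN/m
Resisting = 23.1 + 167.2·tan24.1° = 23.1 + 74.8 = 97.9 kN/m
FS = 97.9 / 80.1 = 1.221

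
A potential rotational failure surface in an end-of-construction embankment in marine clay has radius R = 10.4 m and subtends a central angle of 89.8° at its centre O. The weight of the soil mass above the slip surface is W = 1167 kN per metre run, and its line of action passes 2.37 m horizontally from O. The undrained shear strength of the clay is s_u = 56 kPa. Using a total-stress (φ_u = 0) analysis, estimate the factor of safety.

Taking moments about the centre O, the resisting moment is provided by the undrained shear strength acting along the arc:
Arc length L_a = R·θ = 10.4·(89.8°·π/180) = 10.4·1.5673 = 16.30 m
M_R = s_u·L_a·R = 56·16.30·10.4 = 9493.1 kN·m/m
M_D = W·d = 1167·2.37 = 2765.8 kN·m/m
FS = M_R / M_D = 9493.1 / 2765.8 = 3.432

FS = 3.43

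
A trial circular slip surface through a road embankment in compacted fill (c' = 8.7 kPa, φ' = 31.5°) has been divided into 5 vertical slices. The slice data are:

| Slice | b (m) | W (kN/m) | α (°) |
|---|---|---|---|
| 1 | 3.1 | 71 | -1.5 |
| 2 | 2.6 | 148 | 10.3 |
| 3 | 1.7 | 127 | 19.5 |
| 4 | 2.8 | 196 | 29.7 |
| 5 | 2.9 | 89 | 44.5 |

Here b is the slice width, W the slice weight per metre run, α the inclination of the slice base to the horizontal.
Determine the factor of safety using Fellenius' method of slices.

Ordinary method of slices: FS = Σ[c'·Δl_i + (W_i cosα_i)·tanφ'] / Σ W_i sinα_i, with Δl_i = b_i / cosα_i.
Slice 1: Δl = 3.1/cos(-1.5°) = 3.101 m; N'_1 = 71·cos(-1.5°) = 71.0; c'Δl = 26.98; W sinα = -1.9
Slice 2: Δl = 2.6/cos10.3° = 2.643 m; N'_2 = 148·cos10.3° = 145.6; c'Δl = 22.99; W sinα = 26.5
Slice 3: Δl = 1.7/cos19.5° = 1.803 m; N'_3 = 127·cos19.5° = 119.7; c'Δl = 15.69; W sinα = 42.4
Slice 4: Δl = 2.8/cos29.7° = 3.223 m; N'_4 = 196·cos29.7° = 170.3; c'Δl = 28.04; W sinα = 97.1
Slice 5: Δl = 2.9/cos44.5° = 4.066 m; N'_5 = 89·cos44.5° = 63.5; c'Δl = 35.37; W sinα = 62.4
Σc'Δl = 129.1 kN/m; ΣN' = 570.0 kN/m; ΣW sinα = 226.5 kN/m
Resisting = 129.1 + 570.0·tan31.5° = 129.1 + 349.3 = 478.4 kN/m
FS = 478.4 / 226.5 = 2.112

FS = 2.11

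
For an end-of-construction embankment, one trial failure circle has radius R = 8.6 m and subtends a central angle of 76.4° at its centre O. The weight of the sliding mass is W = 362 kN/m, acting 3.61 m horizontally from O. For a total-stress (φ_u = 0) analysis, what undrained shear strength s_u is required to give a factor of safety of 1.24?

FS = s_u·L_a·R / (W·d), so s_u = FS·W·d / (L_a·R).
Arc length L_a = R·θ = 8.6·(76.4°·π/180) = 8.6·1.3334 = 11.47 m
s_u = 1.24·362·3.61 / (11.47·8.6) = 1620.5 / 98.62 = 16.43 kPa

s_u = 16.4 kPa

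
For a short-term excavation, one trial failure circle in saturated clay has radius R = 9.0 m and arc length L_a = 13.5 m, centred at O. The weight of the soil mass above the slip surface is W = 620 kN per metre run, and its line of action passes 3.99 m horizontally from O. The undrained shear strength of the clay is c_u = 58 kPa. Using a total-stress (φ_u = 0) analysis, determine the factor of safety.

FS = 2.85

Taking moments about the centre O, the resisting moment is provided by the undrained shear strength acting along the arc:
M_R = c_u·L_a·R = 58·13.50·9.0 = 7047.0 kN·m/m
M_D = W·d = 620·3.99 = 2473.8 kN·m/m
FS = M_R / M_D = 7047.0 / 2473.8 = 2.849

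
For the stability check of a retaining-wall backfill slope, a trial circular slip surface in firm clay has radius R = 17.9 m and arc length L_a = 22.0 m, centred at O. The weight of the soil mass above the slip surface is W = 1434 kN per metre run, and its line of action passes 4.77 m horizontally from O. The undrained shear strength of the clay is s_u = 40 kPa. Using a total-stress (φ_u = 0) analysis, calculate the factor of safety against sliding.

Taking moments about the centre O, the resisting moment is provided by the undrained shear strength acting along the arc:
M_R = s_u·L_a·R = 40·22.00·17.9 = 15752.0 kN·m/m
M_D = W·d = 1434·4.77 = 6840.2 kN·m/m
FS = M_R / M_D = 15752.0 / 6840.2 = 2.303

FS = 2.30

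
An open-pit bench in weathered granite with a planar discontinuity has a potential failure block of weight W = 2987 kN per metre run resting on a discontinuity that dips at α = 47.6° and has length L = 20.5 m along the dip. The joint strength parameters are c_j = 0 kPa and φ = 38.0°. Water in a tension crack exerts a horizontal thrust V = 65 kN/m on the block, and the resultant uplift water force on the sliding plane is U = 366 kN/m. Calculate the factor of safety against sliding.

Resolving the block weight along and normal to the plane and applying the Mohr–Coulomb strength on the joint:
N' = W cosα − U − V sinα = 2987·cos47.6° − 366 − 65·sin47.6° = 1600.1 kN/m
Driving force T = W sinα + V cosα = 2987·sin47.6° + 65·cos47.6° = 2249.6 kN/m
Resisting force R = c_j·L + N'·tanφ = 0·20.5 + 1600.1·tan38.0° = 0.0 + 1250.2 = 1250.2 kN/m
FS = R / T = 1250.2 / 2249.6 = 0.556

FS = 0.56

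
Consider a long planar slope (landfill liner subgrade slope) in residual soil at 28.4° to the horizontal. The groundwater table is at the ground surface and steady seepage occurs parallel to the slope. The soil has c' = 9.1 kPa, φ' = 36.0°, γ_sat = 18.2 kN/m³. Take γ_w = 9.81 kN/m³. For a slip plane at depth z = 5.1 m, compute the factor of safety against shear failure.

FS = 0.85

With seepage parallel to the slope and the water table at the surface, the effective normal stress on the slip plane uses the buoyant unit weight γ' = γ_sat − γ_w while the driving shear stress uses γ_sat:
FS = [c' + γ' z cos²β tanφ'] / [γ_sat z sinβ cosβ]
γ' = 18.2 − 9.81 = 8.39 kN/m³
Numerator = 9.1 + 8.39·5.1·cos²28.4°·tan36.0° = 9.1 + 8.39·5.1·0.7738·0.7265 = 33.155 kPa
Denominator = 18.2·5.1·sin28.4°·cos28.4° = 18.2·5.1·0.4756·0.8796 = 38.834 kPa
FS = 33.155 / 38.834 = 0.854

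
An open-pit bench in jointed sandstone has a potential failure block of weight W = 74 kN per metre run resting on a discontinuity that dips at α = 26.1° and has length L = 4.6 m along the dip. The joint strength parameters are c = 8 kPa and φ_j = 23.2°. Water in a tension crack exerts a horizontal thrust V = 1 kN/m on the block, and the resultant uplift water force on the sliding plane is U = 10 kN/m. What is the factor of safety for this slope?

FS = 1.82

Resolving the block weight along and normal to the plane and applying the Mohr–Coulomb strength on the joint:
N' = W cosα − U − V sinα = 74·cos26.1° − 10 − 1·sin26.1° = 56.0 kN/m
Driving force T = W sinα + V cosα = 74·sin26.1° + 1·cos26.1° = 33.5 kN/m
Resisting force R = c·L + N'·tanφ_j = 8·4.6 + 56.0·tan23.2° = 36.8 + 24.0 = 60.8 kN/m
FS = R / T = 60.8 / 33.5 = 1.818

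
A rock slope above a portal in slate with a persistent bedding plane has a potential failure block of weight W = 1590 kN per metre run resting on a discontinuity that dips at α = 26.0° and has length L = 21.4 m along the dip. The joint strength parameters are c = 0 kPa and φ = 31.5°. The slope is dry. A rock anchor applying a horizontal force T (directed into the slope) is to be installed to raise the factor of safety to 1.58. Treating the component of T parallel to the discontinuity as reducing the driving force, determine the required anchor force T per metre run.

T = 134 kN/m

Resolving forces along and normal to the sliding plane, with the horizontal anchor force T adding T·sinα to the effective normal force and T·cosα acting up the plane against the driving force:
FS = [cL + (W cosα + T sinα) tanφ] / [W sinα − T cosα]
Without the anchor: N' = 1429.1 kN/m, driving T_d = 697.0 kN/m, resisting R = 0·21.4 + 1429.1·tan31.5° = 875.7 kN/m, FS = 1.26.
Setting FS = 1.58 and solving for T:
1.58·(697.0 − T cos26.0°) = 875.7 + T sin26.0°·tan31.5°
T·(sin26.0°·tan31.5° + 1.58·cos26.0°) = 1.58·697.0 − 875.7
T·(0.4384·0.6128 + 1.58·0.8988) = 1101.3 − 875.7 = 225.5
T·1.6887 = 225.5
T = 133.6 kN/m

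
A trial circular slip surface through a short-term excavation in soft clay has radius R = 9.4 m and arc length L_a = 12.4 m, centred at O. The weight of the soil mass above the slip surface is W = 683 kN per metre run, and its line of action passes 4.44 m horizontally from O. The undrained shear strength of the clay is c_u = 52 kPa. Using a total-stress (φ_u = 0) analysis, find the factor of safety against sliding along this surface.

Taking moments about the centre O, the resisting moment is provided by the undrained shear strength acting along the arc:
M_R = c_u·L_a·R = 52·12.40·9.4 = 6061.1 kN·m/m
M_D = W·d = 683·4.44 = 3032.5 kN·m/m
FS = M_R / M_D = 6061.1 / 3032.5 = 1.999

FS = 2.00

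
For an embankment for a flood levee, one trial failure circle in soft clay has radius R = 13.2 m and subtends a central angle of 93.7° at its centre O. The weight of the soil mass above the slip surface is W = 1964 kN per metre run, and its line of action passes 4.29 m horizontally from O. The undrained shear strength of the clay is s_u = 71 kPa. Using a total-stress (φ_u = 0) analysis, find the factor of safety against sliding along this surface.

FS = 2.40

Taking moments about the centre O, the resisting moment is provided by the undrained shear strength acting along the arc:
Arc length L_a = R·θ = 13.2·(93.7°·π/180) = 13.2·1.6354 = 21.59 m
M_R = s_u·L_a·R = 71·21.59·13.2 = 20231.3 kN·m/m
M_D = W·d = 1964·4.29 = 8425.6 kN·m/m
FS = M_R / M_D = 20231.3 / 8425.6 = 2.401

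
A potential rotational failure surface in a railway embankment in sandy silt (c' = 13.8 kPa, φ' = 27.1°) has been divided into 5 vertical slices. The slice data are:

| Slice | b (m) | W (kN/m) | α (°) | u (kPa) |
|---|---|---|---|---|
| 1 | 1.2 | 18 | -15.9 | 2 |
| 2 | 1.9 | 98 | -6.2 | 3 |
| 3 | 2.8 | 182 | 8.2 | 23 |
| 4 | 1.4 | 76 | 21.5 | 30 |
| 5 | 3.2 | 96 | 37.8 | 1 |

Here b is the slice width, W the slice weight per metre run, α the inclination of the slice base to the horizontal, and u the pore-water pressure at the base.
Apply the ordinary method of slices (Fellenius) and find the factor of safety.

Ordinary method of slices: FS = Σ[c'·Δl_i + (W_i cosα_i − u_i·Δl_i)·tanφ'] / Σ W_i sinα_i, with Δl_i = b_i / cosα_i.
Slice 1: Δl = 1.2/cos(-15.9°) = 1.248 m; N'_1 = 18·cos(-15.9°) − 2·1.248 = 14.8; c'Δl = 17.22; W sinα = -4.9
Slice 2: Δl = 1.9/cos(-6.2°) = 1.911 m; N'_2 = 98·cos(-6.2°) − 3·1.911 = 91.7; c'Δl = 26.37; W sinα = -10.6
Slice 3: Δl = 2.8/cos8.2° = 2.829 m; N'_3 = 182·cos8.2° − 23·2.829 = 115.1; c'Δl = 39.04; W sinα = 26.0
Slice 4: Δl = 1.4/cos21.5° = 1.505 m; N'_4 = 76·cos21.5° − 30·1.505 = 25.6; c'Δl = 20.76; W sinα = 27.9
Slice 5: Δl = 3.2/cos37.8° = 4.050 m; N'_5 = 96·cos37.8° − 1·4.050 = 71.8; c'Δl = 55.89; W sinα = 58.8
Σc'Δl = 159.3 kN/m; ΣN' = 319.0 kN/m; ΣW sinα = 97.1 kN/m
Resisting = 159.3 + 319.0·tan27.1° = 159.3 + 163.2 = 322.5 kN/m
FS = 322.5 / 97.1 = 3.320

FS = 3.32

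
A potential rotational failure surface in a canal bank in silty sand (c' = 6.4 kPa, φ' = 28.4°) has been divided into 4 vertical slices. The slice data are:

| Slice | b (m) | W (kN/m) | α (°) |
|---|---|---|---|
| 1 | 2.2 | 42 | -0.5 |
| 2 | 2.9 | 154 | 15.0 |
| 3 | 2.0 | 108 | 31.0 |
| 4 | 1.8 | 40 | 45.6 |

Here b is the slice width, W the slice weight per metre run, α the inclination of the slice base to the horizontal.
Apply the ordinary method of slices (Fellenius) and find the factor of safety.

Ordinary method of slices: FS = Σ[c'·Δl_i + (W_i cosα_i)·tanφ'] / Σ W_i sinα_i, with Δl_i = b_i / cosα_i.
Slice 1: Δl = 2.2/cos(-0.5°) = 2.200 m; N'_1 = 42·cos(-0.5°) = 42.0; c'Δl = 14.08; W sinα = -0.4
Slice 2: Δl = 2.9/cos15.0° = 3.002 m; N'_2 = 154·cos15.0° = 148.8; c'Δl = 19.21; W sinα = 39.9
Slice 3: Δl = 2.0/cos31.0° = 2.333 m; N'_3 = 108·cos31.0° = 92.6; c'Δl = 14.93; W sinα = 55.6
Slice 4: Δl = 1.8/cos45.6° = 2.573 m; N'_4 = 40·cos45.6° = 28.0; c'Δl = 16.47; W sinα = 28.6
Σc'Δl = 64.7 kN/m; ΣN' = 311.3 kN/m; ΣW sinα = 123.7 kN/m
Resisting = 64.7 + 311.3·tan28.4° = 64.7 + 168.3 = 233.0 kN/m
FS = 233.0 / 123.7 = 1.884

FS = 1.88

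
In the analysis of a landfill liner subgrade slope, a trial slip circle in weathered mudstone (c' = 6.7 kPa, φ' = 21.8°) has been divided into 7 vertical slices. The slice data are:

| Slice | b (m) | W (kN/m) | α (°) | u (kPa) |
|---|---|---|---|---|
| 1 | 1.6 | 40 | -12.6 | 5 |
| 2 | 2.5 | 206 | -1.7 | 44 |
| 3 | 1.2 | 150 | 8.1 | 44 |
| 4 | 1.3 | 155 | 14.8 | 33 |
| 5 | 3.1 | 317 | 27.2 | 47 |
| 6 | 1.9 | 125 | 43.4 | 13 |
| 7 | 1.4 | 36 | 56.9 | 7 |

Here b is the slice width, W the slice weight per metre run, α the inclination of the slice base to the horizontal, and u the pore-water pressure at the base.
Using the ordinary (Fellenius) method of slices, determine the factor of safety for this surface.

FS = 0.99

Ordinary method of slices: FS = Σ[c'·Δl_i + (W_i cosα_i − u_i·Δl_i)·tanφ'] / Σ W_i sinα_i, with Δl_i = b_i / cosα_i.
Slice 1: Δl = 1.6/cos(-12.6°) = 1.639 m; N'_1 = 40·cos(-12.6°) − 5·1.639 = 30.8; c'Δl = 10.98; W sinα = -8.7
Slice 2: Δl = 2.5/cos(-1.7°) = 2.501 m; N'_2 = 206·cos(-1.7°) − 44·2.501 = 95.9; c'Δl = 16.76; W sinα = -6.1
Slice 3: Δl = 1.2/cos8.1° = 1.212 m; N'_3 = 150·cos8.1° − 44·1.212 = 95.2; c'Δl = 8.12; W sinα = 21.1
Slice 4: Δl = 1.3/cos14.8° = 1.345 m; N'_4 = 155·cos14.8° − 33·1.345 = 105.5; c'Δl = 9.01; W sinα = 39.6
Slice 5: Δl = 3.1/cos27.2° = 3.485 m; N'_5 = 317·cos27.2° − 47·3.485 = 118.1; c'Δl = 23.35; W sinα = 144.9
Slice 6: Δl = 1.9/cos43.4° = 2.615 m; N'_6 = 125·cos43.4° − 13·2.615 = 56.8; c'Δl = 17.52; W sinα = 85.9
Slice 7: Δl = 1.4/cos56.9° = 2.564 m; N'_7 = 36·cos56.9° − 7·2.564 = 1.7; c'Δl = 17.18; W sinα = 30.2
Σc'Δl = 102.9 kN/m; ΣN' = 504.0 kN/m; ΣW sinα = 306.8 kN/m
Resisting = 102.9 + 504.0·tan21.8° = 102.9 + 201.6 = 304.5 kN/m
FS = 304.5 / 306.8 = 0.992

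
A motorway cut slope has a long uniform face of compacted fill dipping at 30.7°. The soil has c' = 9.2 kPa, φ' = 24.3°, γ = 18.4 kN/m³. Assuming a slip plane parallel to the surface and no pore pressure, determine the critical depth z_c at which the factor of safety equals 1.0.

Setting FS = 1.00 in FS = [c' + γz cos²β tanφ'] / [γz sinβ cosβ] and solving for z:
z = c' / [γ cosβ (FS·sinβ − cosβ·tanφ')]
  = 9.2 / [18.4·cos30.7°·(1.00·sin30.7° − cos30.7°·tan24.3°)]
  = 9.2 / [18.4·0.8599·(1.00·0.5105 − 0.8599·0.4515)]
  = 9.2 / 1.9350 = 4.754 m

z_c = 4.75 m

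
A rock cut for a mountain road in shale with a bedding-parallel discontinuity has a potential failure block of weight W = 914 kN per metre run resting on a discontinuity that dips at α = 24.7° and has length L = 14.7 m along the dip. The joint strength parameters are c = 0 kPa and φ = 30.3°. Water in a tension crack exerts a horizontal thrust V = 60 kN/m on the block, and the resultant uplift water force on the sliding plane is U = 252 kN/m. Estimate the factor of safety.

FS = 0.74

Resolving the block weight along and normal to the plane and applying the Mohr–Coulomb strength on the joint:
N' = W cosα − U − V sinα = 914·cos24.7° − 252 − 60·sin24.7° = 553.3 kN/m
Driving force T = W sinα + V cosα = 914·sin24.7° + 60·cos24.7° = 436.4 kN/m
Resisting force R = c·L + N'·tanφ = 0·14.7 + 553.3·tan30.3° = 0.0 + 323.3 = 323.3 kN/m
FS = R / T = 323.3 / 436.4 = 0.741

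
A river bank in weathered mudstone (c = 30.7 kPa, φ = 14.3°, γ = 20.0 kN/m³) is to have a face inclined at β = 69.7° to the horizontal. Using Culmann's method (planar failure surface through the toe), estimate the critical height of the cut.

Culmann's analysis gives the critical failure plane at α_cr = (β + φ)/2 = (69.7 + 14.3)/2 = 42.0°, and the critical height
H_c = (4c/γ) · sinβ cosφ / [1 − cos(β − φ)]
    = (4·30.7/20.0) · sin69.7°·cos14.3° / [1 − cos(55.4°)]
    = 6.140 · 0.9379·0.9690 / [1 − 0.5678]
    = 6.140 · 0.9088 / 0.4322
    = 12.91 m

H_c = 12.91 m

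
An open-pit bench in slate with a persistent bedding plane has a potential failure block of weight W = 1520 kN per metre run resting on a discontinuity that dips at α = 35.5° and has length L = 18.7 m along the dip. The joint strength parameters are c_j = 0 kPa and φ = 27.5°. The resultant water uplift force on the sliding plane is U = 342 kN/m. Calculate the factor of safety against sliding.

FS = 0.53

Resolving the block weight along and normal to the plane and applying the Mohr–Coulomb strength on the joint:
N' = W cosα − U = 1520·cos35.5° − 342 = 895.5 kN/m
Driving force T = W sinα = 1520·sin35.5° = 882.7 kN/m
Resisting force R = c_j·L + N'·tanφ = 0·18.7 + 895.5·tan27.5° = 0.0 + 466.1 = 466.1 kN/m
FS = R / T = 466.1 / 882.7 = 0.528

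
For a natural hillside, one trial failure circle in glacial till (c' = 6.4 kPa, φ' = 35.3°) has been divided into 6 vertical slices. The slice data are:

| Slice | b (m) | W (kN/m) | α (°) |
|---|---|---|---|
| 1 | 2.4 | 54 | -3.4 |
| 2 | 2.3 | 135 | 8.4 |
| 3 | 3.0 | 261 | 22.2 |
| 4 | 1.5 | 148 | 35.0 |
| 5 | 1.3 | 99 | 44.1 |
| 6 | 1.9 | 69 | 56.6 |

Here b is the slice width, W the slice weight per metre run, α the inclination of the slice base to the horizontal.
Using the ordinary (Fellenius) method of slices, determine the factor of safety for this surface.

Ordinary method of slices: FS = Σ[c'·Δl_i + (W_i cosα_i)·tanφ'] / Σ W_i sinα_i, with Δl_i = b_i / cosα_i.
Slice 1: Δl = 2.4/cos(-3.4°) = 2.404 m; N'_1 = 54·cos(-3.4°) = 53.9; c'Δl = 15.39; W sinα = -3.2
Slice 2: Δl = 2.3/cos8.4° = 2.325 m; N'_2 = 135·cos8.4° = 133.6; c'Δl = 14.88; W sinα = 19.7
Slice 3: Δl = 3.0/cos22.2° = 3.240 m; N'_3 = 261·cos22.2° = 241.7; c'Δl = 20.74; W sinα = 98.6
Slice 4: Δl = 1.5/cos35.0° = 1.831 m; N'_4 = 148·cos35.0° = 121.2; c'Δl = 11.72; W sinα = 84.9
Slice 5: Δl = 1.3/cos44.1° = 1.810 m; N'_5 = 99·cos44.1° = 71.1; c'Δl = 11.59; W sinα = 68.9
Slice 6: Δl = 1.9/cos56.6° = 3.452 m; N'_6 = 69·cos56.6° = 38.0; c'Δl = 22.09; W sinα = 57.6
Σc'Δl = 96.4 kN/m; ΣN' = 659.4 kN/m; ΣW sinα = 326.5 kN/m
Resisting = 96.4 + 659.4·tan35.3° = 96.4 + 466.9 = 563.3 kN/m
FS = 563.3 / 326.5 = 1.725

FS = 1.73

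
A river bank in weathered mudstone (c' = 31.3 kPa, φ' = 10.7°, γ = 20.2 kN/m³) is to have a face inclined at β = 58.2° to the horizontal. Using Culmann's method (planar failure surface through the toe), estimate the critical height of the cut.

Culmann's analysis gives the critical failure plane at α_cr = (β + φ')/2 = (58.2 + 10.7)/2 = 34.5°, and the critical height
H_c = (4c'/γ) · sinβ cosφ' / [1 − cos(β − φ')]
    = (4·31.3/20.2) · sin58.2°·cos10.7° / [1 − cos(47.5°)]
    = 6.198 · 0.8499·0.9826 / [1 − 0.6756]
    = 6.198 · 0.8351 / 0.3244
    = 15.96 m

H_c = 15.96 m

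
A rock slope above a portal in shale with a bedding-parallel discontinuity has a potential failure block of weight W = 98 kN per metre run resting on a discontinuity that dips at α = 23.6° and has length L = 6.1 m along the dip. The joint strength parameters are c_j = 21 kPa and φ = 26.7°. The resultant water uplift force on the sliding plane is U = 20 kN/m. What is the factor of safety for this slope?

Resolving the block weight along and normal to the plane and applying the Mohr–Coulomb strength on the joint:
N' = W cosα − U = 98·cos23.6° − 20 = 69.8 kN/m
Driving force T = W sinα = 98·sin23.6° = 39.2 kN/m
Resisting force R = c_j·L + N'·tanφ = 21·6.1 + 69.8·tan26.7° = 128.1 + 35.1 = 163.2 kN/m
FS = R / T = 163.2 / 39.2 = 4.160

FS = 4.16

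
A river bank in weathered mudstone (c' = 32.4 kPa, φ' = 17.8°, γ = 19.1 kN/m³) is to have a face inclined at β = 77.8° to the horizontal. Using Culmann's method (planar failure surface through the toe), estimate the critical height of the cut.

Culmann's analysis gives the critical failure plane at α_cr = (β + φ')/2 = (77.8 + 17.8)/2 = 47.8°, and the critical height
H_c = (4c'/γ) · sinβ cosφ' / [1 − cos(β − φ')]
    = (4·32.4/19.1) · sin77.8°·cos17.8° / [1 − cos(60.0°)]
    = 6.785 · 0.9774·0.9521 / [1 − 0.5000]
    = 6.785 · 0.9306 / 0.5000
    = 12.63 m

H_c = 12.63 m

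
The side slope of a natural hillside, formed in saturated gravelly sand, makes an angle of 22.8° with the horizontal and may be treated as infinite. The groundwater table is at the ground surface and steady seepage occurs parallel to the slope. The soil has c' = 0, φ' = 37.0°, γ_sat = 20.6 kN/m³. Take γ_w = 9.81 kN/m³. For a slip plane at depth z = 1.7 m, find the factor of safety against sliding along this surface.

With seepage parallel to the slope and the water table at the surface, the effective normal stress on the slip plane uses the buoyant unit weight γ' = γ_sat − γ_w while the driving shear stress uses γ_sat:
FS = [c' + γ' z cos²β tanφ'] / [γ_sat z sinβ cosβ]
(For c' = 0 this reduces to FS = (γ'/γ_sat)·tanφ'/tanβ.)
γ' = 20.6 − 9.81 = 10.79 kN/m³
Numerator = 0.0 + 10.79·1.7·cos²22.8°·tan37.0° = 0.0 + 10.79·1.7·0.8498·0.7536 = 11.747 kPa
Denominator = 20.6·1.7·sin22.8°·cos22.8° = 20.6·1.7·0.3875·0.9219 = 12.510 kPa
FS = 11.747 / 12.510 = 0.939

FS = 0.94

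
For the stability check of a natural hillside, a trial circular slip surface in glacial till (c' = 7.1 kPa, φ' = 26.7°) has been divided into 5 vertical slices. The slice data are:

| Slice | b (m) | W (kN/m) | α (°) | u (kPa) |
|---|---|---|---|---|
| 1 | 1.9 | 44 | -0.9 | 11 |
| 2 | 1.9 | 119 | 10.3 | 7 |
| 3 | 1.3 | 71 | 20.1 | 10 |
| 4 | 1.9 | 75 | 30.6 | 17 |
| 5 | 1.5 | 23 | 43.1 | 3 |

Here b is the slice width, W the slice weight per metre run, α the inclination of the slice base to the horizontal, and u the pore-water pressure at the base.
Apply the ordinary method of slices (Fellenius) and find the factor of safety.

FS = 1.79

Ordinary method of slices: FS = Σ[c'·Δl_i + (W_i cosα_i − u_i·Δl_i)·tanφ'] / Σ W_i sinα_i, with Δl_i = b_i / cosα_i.
Slice 1: Δl = 1.9/cos(-0.9°) = 1.900 m; N'_1 = 44·cos(-0.9°) − 11·1.900 = 23.1; c'Δl = 13.49; W sinα = -0.7
Slice 2: Δl = 1.9/cos10.3° = 1.931 m; N'_2 = 119·cos10.3° − 7·1.931 = 103.6; c'Δl = 13.71; W sinα = 21.3
Slice 3: Δl = 1.3/cos20.1° = 1.384 m; N'_3 = 71·cos20.1° − 10·1.384 = 52.8; c'Δl = 9.83; W sinα = 24.4
Slice 4: Δl = 1.9/cos30.6° = 2.207 m; N'_4 = 75·cos30.6° − 17·2.207 = 27.0; c'Δl = 15.67; W sinα = 38.2
Slice 5: Δl = 1.5/cos43.1° = 2.054 m; N'_5 = 23·cos43.1° − 3·2.054 = 10.6; c'Δl = 14.59; W sinα = 15.7
Σc'Δl = 67.3 kN/m; ΣN' = 217.1 kN/m; ΣW sinα = 98.9 kN/m
Resisting = 67.3 + 217.1·tan26.7° = 67.3 + 109.2 = 176.5 kN/m
FS = 176.5 / 98.9 = 1.785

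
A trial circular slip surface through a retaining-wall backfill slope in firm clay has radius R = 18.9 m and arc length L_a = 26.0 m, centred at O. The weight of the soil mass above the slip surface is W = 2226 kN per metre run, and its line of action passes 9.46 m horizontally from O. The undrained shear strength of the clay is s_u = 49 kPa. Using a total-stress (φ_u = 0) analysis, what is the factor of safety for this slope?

FS = 1.14

Taking moments about the centre O, the resisting moment is provided by the undrained shear strength acting along the arc:
M_R = s_u·L_a·R = 49·26.00·18.9 = 24078.6 kN·m/m
M_D = W·d = 2226·9.46 = 21058.0 kN·m/m
FS = M_R / M_D = 24078.6 / 21058.0 = 1.143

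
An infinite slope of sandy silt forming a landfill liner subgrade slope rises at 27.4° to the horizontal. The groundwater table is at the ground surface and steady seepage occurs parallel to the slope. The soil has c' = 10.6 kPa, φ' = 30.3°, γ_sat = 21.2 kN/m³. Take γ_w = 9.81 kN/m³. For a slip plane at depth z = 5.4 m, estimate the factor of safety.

FS = 0.83

With seepage parallel to the slope and the water table at the surface, the effective normal stress on the slip plane uses the buoyant unit weight γ' = γ_sat − γ_w while the driving shear stress uses γ_sat:
FS = [c' + γ' z cos²β tanφ'] / [γ_sat z sinβ cosβ]
γ' = 21.2 − 9.81 = 11.39 kN/m³
Numerator = 10.6 + 11.39·5.4·cos²27.4°·tan30.3° = 10.6 + 11.39·5.4·0.7882·0.5844 = 38.929 kPa
Denominator = 21.2·5.4·sin27.4°·cos27.4° = 21.2·5.4·0.4602·0.8878 = 46.773 kPa
FS = 38.929 / 46.773 = 0.832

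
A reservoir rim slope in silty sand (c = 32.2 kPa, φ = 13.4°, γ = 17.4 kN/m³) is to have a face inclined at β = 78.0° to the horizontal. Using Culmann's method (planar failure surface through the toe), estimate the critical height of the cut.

Culmann's analysis gives the critical failure plane at α_cr = (β + φ)/2 = (78.0 + 13.4)/2 = 45.7°, and the critical height
H_c = (4c/γ) · sinβ cosφ / [1 − cos(β − φ)]
    = (4·32.2/17.4) · sin78.0°·cos13.4° / [1 − cos(64.6°)]
    = 7.402 · 0.9781·0.9728 / [1 − 0.4289]
    = 7.402 · 0.9515 / 0.5711
    = 12.33 m

H_c = 12.33 m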